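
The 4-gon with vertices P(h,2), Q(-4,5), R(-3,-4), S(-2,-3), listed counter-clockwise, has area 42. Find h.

6

Write out the shoelace sum; only the two edges meeting at P involve h:
2·Area = [((-2)·2 − h·(-3)) + (h·5 − (-4)·2)] + 32
       = 8·h + 36 = 84
⇒ h = 6.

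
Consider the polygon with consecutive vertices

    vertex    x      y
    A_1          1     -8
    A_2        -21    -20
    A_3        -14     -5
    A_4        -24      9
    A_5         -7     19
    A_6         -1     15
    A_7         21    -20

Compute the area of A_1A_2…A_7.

Σ = (-188) + (-175) + (-246) + (-393) + (-86) + (-295) + (-148) = -1531
Area = |Σ|/2 = 765.5.

765.5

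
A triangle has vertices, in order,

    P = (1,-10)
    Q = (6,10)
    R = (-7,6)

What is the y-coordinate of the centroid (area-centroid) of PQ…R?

2

Apply the shoelace (surveyor's) formula. First the cross-terms c_i = x_i·y_{i+1} − x_{i+1}·y_i:
  70, 106, 64  ⇒  2A = 240, A = 120.
Then Σ (y_i + y_{i+1})·c_i = 1440, so ȳ = 1440 / (6·120) = 2.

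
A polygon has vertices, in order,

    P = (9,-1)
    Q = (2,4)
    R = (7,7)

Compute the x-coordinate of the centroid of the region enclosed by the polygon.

Apply the shoelace formula. First the cross-terms c_i = x_i·y_{i+1} − x_{i+1}·y_i:
  38, -14, -70  ⇒  2A = -46, A = -23.
Then Σ (x_i + x_{i+1})·c_i = -828, so x̄ = -828 / (6·(-23)) = 6.

6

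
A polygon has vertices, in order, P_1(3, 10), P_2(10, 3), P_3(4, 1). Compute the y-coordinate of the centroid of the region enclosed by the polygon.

14/3

Apply the shoelace formula. First the cross-terms c_i = x_i·y_{i+1} − x_{i+1}·y_i:
  -91, -2, 37  ⇒  2A = -56, A = -28.
Then Σ (y_i + y_{i+1})·c_i = -784, so ȳ = -784 / (6·(-28)) = 14/3.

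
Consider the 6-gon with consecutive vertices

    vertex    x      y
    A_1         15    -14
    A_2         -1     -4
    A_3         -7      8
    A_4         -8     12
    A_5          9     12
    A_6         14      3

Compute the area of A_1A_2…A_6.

Apply the surveyor's formula: 2A = Σ (x_i·y_{i+1} − x_{i+1}·y_i), indices taken mod 6.
Σ = (-74) + (-36) + (-20) + (-204) + (-141) + (-241) = -716
Area = |Σ|/2 = 358.

358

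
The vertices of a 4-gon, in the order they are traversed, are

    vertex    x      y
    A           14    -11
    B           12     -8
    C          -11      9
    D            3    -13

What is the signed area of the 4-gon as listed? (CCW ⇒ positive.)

152.5

Apply the surveyor's formula: 2A = Σ (x_i·y_{i+1} − x_{i+1}·y_i), indices taken mod 4.
Cross-terms: 20, 20, 116, 149  ⇒  Σ = 305
Signed area = Σ/2 = 152.5 (positive ⇒ counter-clockwise traversal).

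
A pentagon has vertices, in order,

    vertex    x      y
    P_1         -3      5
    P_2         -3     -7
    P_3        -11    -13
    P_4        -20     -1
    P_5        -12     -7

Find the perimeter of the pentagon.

|P_1P_2| = √((0)² + (-12)²) = √144 = 12
|P_2P_3| = √((-8)² + (-6)²) = √100 = 10
|P_3P_4| = √((-9)² + (12)²) = √225 = 15
|P_4P_5| = √((8)² + (-6)²) = √100 = 10
|P_5P_1| = √((9)² + (12)²) = √225 = 15
Perimeter = 12 + 10 + 15 + 10 + 15 = 62.

62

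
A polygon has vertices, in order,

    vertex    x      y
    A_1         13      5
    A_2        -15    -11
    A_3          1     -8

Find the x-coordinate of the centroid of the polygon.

Apply the shoelace formula. First the cross-terms c_i = x_i·y_{i+1} − x_{i+1}·y_i:
  -68, 131, 109  ⇒  2A = 172, A = 86.
Then Σ (x_i + x_{i+1})·c_i = -172, so x̄ = -172 / (6·86) = -1/3.

-1/3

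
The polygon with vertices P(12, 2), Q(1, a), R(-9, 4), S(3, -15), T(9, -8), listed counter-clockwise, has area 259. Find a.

8

The doubled signed area Σ (x_i y_{i+1} − x_{i+1} y_i) is linear in a.
With a=0 it equals 350; the coefficient of a is 21 (from the two edges through Q).
So 21·a + 350 = 2·259 = 518 ⇒ a = 8.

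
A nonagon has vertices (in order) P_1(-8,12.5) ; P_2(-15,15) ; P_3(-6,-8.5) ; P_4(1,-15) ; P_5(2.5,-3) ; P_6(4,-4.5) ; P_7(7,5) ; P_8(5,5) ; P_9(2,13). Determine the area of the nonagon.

332.125

Σ = (67.5) + (217.5) + (98.5) + (34.5) + (0.75) + (51.5) + (10) + (55) + (129) = 664.25
Area = |Σ|/2 = 332.125.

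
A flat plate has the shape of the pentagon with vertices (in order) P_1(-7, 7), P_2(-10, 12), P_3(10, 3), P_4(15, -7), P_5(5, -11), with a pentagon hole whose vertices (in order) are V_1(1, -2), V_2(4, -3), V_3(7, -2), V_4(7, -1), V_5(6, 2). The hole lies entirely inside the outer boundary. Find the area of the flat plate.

Outer boundary:
Σ = (-14) + (-150) + (-115) + (-130) + (-42) = -451
Area = |Σ|/2 = 225.5.
Hole:
Apply Gauss's area formula: 2A = Σ (x_i·y_{i+1} − x_{i+1}·y_i), indices taken mod 5.
V_1→V_2: (1)(-3) − (4)(-2) = 5
V_2→V_3: (4)(-2) − (7)(-3) = 13
V_3→V_4: (7)(-1) − (7)(-2) = 7
V_4→V_5: (7)(2) − (6)(-1) = 20
V_5→V_1: (6)(-2) − (1)(2) = -14
Σ = 31
Area = |Σ|/2 = 15.5.
Net area = 225.5 − 15.5 = 210.

210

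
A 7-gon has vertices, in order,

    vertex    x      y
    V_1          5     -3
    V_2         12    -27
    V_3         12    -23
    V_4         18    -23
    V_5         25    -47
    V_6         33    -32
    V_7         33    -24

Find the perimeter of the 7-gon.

|V_1V_2| = √((7)² + (-24)²) = √625 = 25
|V_2V_3| = √((0)² + (4)²) = √16 = 4
|V_3V_4| = √((6)² + (0)²) = √36 = 6
|V_4V_5| = √((7)² + (-24)²) = √625 = 25
|V_5V_6| = √((8)² + (15)²) = √289 = 17
|V_6V_7| = √((0)² + (8)²) = √64 = 8
|V_7V_1| = √((-28)² + (21)²) = √1225 = 35
Perimeter = 25 + 4 + 6 + 25 + 17 + 8 + 35 = 120.

120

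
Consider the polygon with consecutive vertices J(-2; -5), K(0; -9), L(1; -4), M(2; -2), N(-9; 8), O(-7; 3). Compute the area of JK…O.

Apply Gauss's area formula: 2A = Σ (x_i·y_{i+1} − x_{i+1}·y_i), indices taken mod 6.
Σ = (18) + (9) + (6) + (-2) + (29) + (41) = 101
Area = |Σ|/2 = 50.5.

50.5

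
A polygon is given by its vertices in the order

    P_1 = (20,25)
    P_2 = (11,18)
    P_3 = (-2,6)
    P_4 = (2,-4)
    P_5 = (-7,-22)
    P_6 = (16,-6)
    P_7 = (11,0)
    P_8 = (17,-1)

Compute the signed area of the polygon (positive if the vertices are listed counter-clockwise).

502.5

Apply the shoelace (surveyor's) formula: 2A = Σ (x_i·y_{i+1} − x_{i+1}·y_i), indices taken mod 8.
Cross-terms: 85, 102, -4, -72, 394, 66, -11, 445  ⇒  Σ = 1005
Signed area = Σ/2 = 502.5 (positive ⇒ counter-clockwise traversal).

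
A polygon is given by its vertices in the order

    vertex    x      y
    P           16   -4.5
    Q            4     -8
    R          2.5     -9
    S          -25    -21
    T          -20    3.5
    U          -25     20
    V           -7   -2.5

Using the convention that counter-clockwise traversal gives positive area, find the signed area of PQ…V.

Σ = (-110) + (-16) + (-277.5) + (-507.5) + (-312.5) + (202.5) + (71.5) = -949.5
Signed area = Σ/2 = -474.75 (negative ⇒ clockwise traversal).

-474.75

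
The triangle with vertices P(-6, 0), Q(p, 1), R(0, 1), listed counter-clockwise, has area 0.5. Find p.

1

The doubled signed area Σ (x_i y_{i+1} − x_{i+1} y_i) is linear in p.
With p=0 it equals 0; the coefficient of p is 1 (from the two edges through Q).
So 1·p + 0 = 2·0.5 = 1 ⇒ p = 1.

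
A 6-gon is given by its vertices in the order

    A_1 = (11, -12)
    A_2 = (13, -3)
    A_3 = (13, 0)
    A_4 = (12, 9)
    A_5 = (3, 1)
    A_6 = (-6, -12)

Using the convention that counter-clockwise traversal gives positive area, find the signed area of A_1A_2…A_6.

219

Apply Gauss's area formula: 2A = Σ (x_i·y_{i+1} − x_{i+1}·y_i), indices taken mod 6.
Cross-terms: 123, 39, 117, -15, -30, 204  ⇒  Σ = 438
Signed area = Σ/2 = 219 (positive ⇒ counter-clockwise traversal).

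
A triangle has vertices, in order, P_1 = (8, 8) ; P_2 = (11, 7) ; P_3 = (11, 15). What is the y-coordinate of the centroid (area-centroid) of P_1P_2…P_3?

10

Apply the shoelace formula. First the cross-terms c_i = x_i·y_{i+1} − x_{i+1}·y_i:
  -32, 88, -32  ⇒  2A = 24, A = 12.
Then Σ (y_i + y_{i+1})·c_i = 720, so ȳ = 720 / (6·12) = 10.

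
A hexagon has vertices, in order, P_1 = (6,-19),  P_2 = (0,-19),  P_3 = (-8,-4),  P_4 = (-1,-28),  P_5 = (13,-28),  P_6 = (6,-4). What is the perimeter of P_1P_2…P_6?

|P_1P_2| = √((-6)² + (0)²) = √36 = 6
|P_2P_3| = √((-8)² + (15)²) = √289 = 17
|P_3P_4| = √((7)² + (-24)²) = √625 = 25
|P_4P_5| = √((14)² + (0)²) = √196 = 14
|P_5P_6| = √((-7)² + (24)²) = √625 = 25
|P_6P_1| = √((0)² + (-15)²) = √225 = 15
Perimeter = 6 + 17 + 25 + 14 + 25 + 15 = 102.

102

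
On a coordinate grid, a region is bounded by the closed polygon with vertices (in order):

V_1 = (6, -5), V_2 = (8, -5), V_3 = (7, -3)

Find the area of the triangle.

Cross-terms: 10, 11, -17  ⇒  Σ = 4
Area = |Σ|/2 = 2.

2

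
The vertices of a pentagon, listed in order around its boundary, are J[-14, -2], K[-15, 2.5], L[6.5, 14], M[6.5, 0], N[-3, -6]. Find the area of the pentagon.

Apply the surveyor's formula: 2A = Σ (x_i·y_{i+1} − x_{i+1}·y_i), indices taken mod 5.
Σ = (-65) + (-226.25) + (-91) + (-39) + (-78) = -499.25
Area = |Σ|/2 = 249.625.

249.625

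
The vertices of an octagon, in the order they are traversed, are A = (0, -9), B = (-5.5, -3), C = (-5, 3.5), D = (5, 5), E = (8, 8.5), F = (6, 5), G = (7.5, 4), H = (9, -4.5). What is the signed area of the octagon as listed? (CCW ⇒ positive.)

Cross-terms: -49.5, -34.25, -42.5, 2.5, -11, -13.5, -69.75, -81  ⇒  Σ = -299
Signed area = Σ/2 = -149.5 (negative ⇒ clockwise traversal).

-149.5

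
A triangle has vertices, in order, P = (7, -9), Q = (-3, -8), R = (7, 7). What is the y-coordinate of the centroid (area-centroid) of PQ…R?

Apply Gauss's area formula. First the cross-terms c_i = x_i·y_{i+1} − x_{i+1}·y_i:
  -83, 35, -112  ⇒  2A = -160, A = -80.
Then Σ (y_i + y_{i+1})·c_i = 1600, so ȳ = 1600 / (6·(-80)) = -10/3.

-10/3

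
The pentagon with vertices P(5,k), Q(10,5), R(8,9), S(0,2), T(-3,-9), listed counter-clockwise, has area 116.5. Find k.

-7

The doubled signed area Σ (x_i y_{i+1} − x_{i+1} y_i) is linear in k.
With k=0 it equals 142; the coefficient of k is -13 (from the two edges through P).
So -13·k + 142 = 2·116.5 = 233 ⇒ k = -7.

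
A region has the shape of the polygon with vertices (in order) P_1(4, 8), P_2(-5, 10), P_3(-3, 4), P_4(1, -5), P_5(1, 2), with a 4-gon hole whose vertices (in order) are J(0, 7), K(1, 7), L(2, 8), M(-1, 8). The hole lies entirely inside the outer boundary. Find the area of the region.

52

Outer boundary:
Cross-terms: 80, 10, 11, 7, 0  ⇒  Σ = 108
Area = |Σ|/2 = 54.
Hole:
Apply Gauss's area formula: 2A = Σ (x_i·y_{i+1} − x_{i+1}·y_i), indices taken mod 4.
J→K: (0)(7) − (1)(7) = -7
K→L: (1)(8) − (2)(7) = -6
L→M: (2)(8) − (-1)(8) = 24
M→J: (-1)(7) − (0)(8) = -7
Σ = 4
Area = |Σ|/2 = 2.
Net area = 54 − 2 = 52.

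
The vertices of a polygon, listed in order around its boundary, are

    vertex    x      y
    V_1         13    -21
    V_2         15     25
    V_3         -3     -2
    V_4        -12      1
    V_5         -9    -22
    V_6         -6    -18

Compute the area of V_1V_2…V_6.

660.5

Cross-terms: 640, 45, -27, 273, 30, 360  ⇒  Σ = 1321
Area = |Σ|/2 = 660.5.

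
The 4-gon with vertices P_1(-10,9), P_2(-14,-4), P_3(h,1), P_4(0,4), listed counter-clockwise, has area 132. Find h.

9

Write out the shoelace sum; only the two edges meeting at P_3 involve h:
2·Area = [((-14)·1 − h·(-4)) + (h·4 − 0·1)] + 206
       = 8·h + 192 = 264
⇒ h = 9.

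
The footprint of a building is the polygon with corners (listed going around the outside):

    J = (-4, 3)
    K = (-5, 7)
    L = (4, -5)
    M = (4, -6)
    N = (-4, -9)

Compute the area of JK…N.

Cross-terms: -13, -3, -4, -60, -48  ⇒  Σ = -128
Area = |Σ|/2 = 64.

64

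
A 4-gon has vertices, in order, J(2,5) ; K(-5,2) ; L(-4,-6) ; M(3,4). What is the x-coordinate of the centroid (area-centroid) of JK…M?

Apply the shoelace (surveyor's) formula. First the cross-terms c_i = x_i·y_{i+1} − x_{i+1}·y_i:
  29, 38, 2, 7  ⇒  2A = 76, A = 38.
Then Σ (x_i + x_{i+1})·c_i = -396, so x̄ = -396 / (6·38) = -33/19.

-33/19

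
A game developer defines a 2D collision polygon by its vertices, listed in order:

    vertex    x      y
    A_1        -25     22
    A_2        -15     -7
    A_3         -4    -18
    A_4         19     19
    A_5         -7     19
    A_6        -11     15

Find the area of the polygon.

Σ = (505) + (242) + (266) + (494) + (104) + (133) = 1744
Area = |Σ|/2 = 872.

872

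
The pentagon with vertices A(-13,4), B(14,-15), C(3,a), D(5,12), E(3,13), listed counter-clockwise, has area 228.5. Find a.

The doubled signed area Σ (x_i y_{i+1} − x_{i+1} y_i) is linear in a.
With a=0 it equals 430; the coefficient of a is 9 (from the two edges through C).
So 9·a + 430 = 2·228.5 = 457 ⇒ a = 3.

3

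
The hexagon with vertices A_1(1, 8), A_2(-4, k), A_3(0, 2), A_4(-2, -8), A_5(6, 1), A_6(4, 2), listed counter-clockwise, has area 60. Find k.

8

The doubled signed area Σ (x_i y_{i+1} − x_{i+1} y_i) is linear in k.
With k=0 it equals 112; the coefficient of k is 1 (from the two edges through A_2).
So 1·k + 112 = 2·60 = 120 ⇒ k = 8.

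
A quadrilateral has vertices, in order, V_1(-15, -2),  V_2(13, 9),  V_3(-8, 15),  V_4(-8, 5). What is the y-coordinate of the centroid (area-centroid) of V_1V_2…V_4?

358/47

Apply Gauss's area formula. First the cross-terms c_i = x_i·y_{i+1} − x_{i+1}·y_i:
  -109, 267, 80, 91  ⇒  2A = 329, A = 164.5.
Then Σ (y_i + y_{i+1})·c_i = 7518, so ȳ = 7518 / (6·164.5) = 358/47.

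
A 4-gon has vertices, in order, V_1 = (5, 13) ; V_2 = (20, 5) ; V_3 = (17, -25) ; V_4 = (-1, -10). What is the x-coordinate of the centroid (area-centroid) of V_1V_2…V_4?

Apply Gauss's area formula. First the cross-terms c_i = x_i·y_{i+1} − x_{i+1}·y_i:
  -235, -585, -195, 37  ⇒  2A = -978, A = -489.
Then Σ (x_i + x_{i+1})·c_i = -30492, so x̄ = -30492 / (6·(-489)) = 1694/163.

1694/163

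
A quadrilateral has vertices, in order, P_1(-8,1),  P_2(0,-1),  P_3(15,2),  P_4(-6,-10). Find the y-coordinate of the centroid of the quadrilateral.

Apply the shoelace formula. First the cross-terms c_i = x_i·y_{i+1} − x_{i+1}·y_i:
  8, 15, -138, -86  ⇒  2A = -201, A = -100.5.
Then Σ (y_i + y_{i+1})·c_i = 1893, so ȳ = 1893 / (6·(-100.5)) = -631/201.

-631/201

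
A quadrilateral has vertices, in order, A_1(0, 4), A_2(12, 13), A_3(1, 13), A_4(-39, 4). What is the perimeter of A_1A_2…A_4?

|A_1A_2| = √((12)² + (9)²) = √225 = 15
|A_2A_3| = √((-11)² + (0)²) = √121 = 11
|A_3A_4| = √((-40)² + (-9)²) = √1681 = 41
|A_4A_1| = √((39)² + (0)²) = √1521 = 39
Perimeter = 15 + 11 + 41 + 39 = 106.

106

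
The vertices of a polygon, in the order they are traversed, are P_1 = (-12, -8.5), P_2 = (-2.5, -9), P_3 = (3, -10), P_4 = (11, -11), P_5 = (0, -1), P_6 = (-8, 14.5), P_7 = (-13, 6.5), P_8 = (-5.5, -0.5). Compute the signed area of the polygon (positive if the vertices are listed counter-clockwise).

Σ = (86.75) + (52) + (77) + (-11) + (-8) + (136.5) + (42.25) + (40.75) = 416.25
Signed area = Σ/2 = 208.125 (positive ⇒ counter-clockwise traversal).

208.125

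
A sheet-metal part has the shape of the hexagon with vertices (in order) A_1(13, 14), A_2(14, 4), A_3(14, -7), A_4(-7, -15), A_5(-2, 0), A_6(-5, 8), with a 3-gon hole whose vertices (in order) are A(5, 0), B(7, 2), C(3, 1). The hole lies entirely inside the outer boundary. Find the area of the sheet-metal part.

385.5

Outer boundary:
Apply the shoelace formula: 2A = Σ (x_i·y_{i+1} − x_{i+1}·y_i), indices taken mod 6.
Σ = (-144) + (-154) + (-259) + (-30) + (-16) + (-174) = -777
Area = |Σ|/2 = 388.5.
Hole:
A→B: (5)(2) − (7)(0) = 10
B→C: (7)(1) − (3)(2) = 1
C→A: (3)(0) − (5)(1) = -5
Σ = 6
Area = |Σ|/2 = 3.
Net area = 388.5 − 3 = 385.5.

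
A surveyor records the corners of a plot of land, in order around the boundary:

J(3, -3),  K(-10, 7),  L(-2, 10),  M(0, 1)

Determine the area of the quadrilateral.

Cross-terms: -9, -86, -2, -3  ⇒  Σ = -100
Area = |Σ|/2 = 50.

50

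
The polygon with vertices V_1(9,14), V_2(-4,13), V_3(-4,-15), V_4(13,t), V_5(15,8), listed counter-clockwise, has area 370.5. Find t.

-1

The doubled signed area Σ (x_i y_{i+1} − x_{i+1} y_i) is linear in t.
With t=0 it equals 722; the coefficient of t is -19 (from the two edges through V_4).
So -19·t + 722 = 2·370.5 = 741 ⇒ t = -1.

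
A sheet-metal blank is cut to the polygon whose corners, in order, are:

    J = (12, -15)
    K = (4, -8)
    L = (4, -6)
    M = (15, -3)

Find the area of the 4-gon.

Apply the shoelace formula: 2A = Σ (x_i·y_{i+1} − x_{i+1}·y_i), indices taken mod 4.
Cross-terms: -36, 8, 78, -189  ⇒  Σ = -139
Area = |Σ|/2 = 69.5.

69.5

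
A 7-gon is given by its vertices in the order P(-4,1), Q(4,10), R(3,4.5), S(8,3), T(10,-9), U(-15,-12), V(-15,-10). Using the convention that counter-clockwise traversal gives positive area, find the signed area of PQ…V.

Apply Gauss's area formula: 2A = Σ (x_i·y_{i+1} − x_{i+1}·y_i), indices taken mod 7.
P→Q: (-4)(10) − (4)(1) = -44
Q→R: (4)(4.5) − (3)(10) = -12
R→S: (3)(3) − (8)(4.5) = -27
S→T: (8)(-9) − (10)(3) = -102
T→U: (10)(-12) − (-15)(-9) = -255
U→V: (-15)(-10) − (-15)(-12) = -30
V→P: (-15)(1) − (-4)(-10) = -55
Σ = -525
Signed area = Σ/2 = -262.5 (negative ⇒ clockwise traversal).

-262.5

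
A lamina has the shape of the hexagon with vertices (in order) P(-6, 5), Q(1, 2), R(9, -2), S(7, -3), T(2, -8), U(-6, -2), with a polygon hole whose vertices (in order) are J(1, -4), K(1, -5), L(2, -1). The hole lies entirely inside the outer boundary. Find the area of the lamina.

96.5

Outer boundary:
Apply Gauss's area formula: 2A = Σ (x_i·y_{i+1} − x_{i+1}·y_i), indices taken mod 6.
Σ = (-17) + (-20) + (-13) + (-50) + (-52) + (-42) = -194
Area = |Σ|/2 = 97.
Hole:
Σ = (-1) + (9) + (-7) = 1
Area = |Σ|/2 = 0.5.
Net area = 97 − 0.5 = 96.5.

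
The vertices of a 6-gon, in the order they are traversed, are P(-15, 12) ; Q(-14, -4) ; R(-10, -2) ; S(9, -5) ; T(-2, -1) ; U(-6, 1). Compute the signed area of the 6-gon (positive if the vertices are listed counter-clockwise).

Σ = (228) + (-12) + (68) + (-19) + (-8) + (-57) = 200
Signed area = Σ/2 = 100 (positive ⇒ counter-clockwise traversal).

100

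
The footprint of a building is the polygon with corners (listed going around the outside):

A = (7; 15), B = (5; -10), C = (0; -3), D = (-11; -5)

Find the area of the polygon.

161.5

Apply Gauss's area formula: 2A = Σ (x_i·y_{i+1} − x_{i+1}·y_i), indices taken mod 4.
Σ = (-145) + (-15) + (-33) + (-130) = -323
Area = |Σ|/2 = 161.5.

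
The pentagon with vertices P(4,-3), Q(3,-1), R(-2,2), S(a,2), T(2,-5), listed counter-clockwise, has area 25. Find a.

The doubled signed area Σ (x_i y_{i+1} − x_{i+1} y_i) is linear in a.
With a=0 it equals 15; the coefficient of a is -7 (from the two edges through S).
So -7·a + 15 = 2·25 = 50 ⇒ a = -5.

-5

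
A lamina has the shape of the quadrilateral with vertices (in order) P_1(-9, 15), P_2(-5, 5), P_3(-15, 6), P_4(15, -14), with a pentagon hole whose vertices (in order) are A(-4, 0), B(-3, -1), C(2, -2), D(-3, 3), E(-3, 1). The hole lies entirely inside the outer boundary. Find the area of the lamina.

136

Outer boundary:
Apply the surveyor's formula: 2A = Σ (x_i·y_{i+1} − x_{i+1}·y_i), indices taken mod 4.
Σ = (30) + (45) + (120) + (99) = 294
Area = |Σ|/2 = 147.
Hole:
Cross-terms: 4, 8, 0, 6, 4  ⇒  Σ = 22
Area = |Σ|/2 = 11.
Net area = 147 − 11 = 136.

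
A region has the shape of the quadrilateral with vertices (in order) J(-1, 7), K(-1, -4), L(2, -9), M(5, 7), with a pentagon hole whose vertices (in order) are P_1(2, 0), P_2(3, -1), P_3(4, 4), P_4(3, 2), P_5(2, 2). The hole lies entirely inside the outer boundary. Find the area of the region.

Outer boundary:
Cross-terms: 11, 17, 59, 42  ⇒  Σ = 129
Area = |Σ|/2 = 64.5.
Hole:
P_1→P_2: (2)(-1) − (3)(0) = -2
P_2→P_3: (3)(4) − (4)(-1) = 16
P_3→P_4: (4)(2) − (3)(4) = -4
P_4→P_5: (3)(2) − (2)(2) = 2
P_5→P_1: (2)(0) − (2)(2) = -4
Σ = 8
Area = |Σ|/2 = 4.
Net area = 64.5 − 4 = 60.5.

60.5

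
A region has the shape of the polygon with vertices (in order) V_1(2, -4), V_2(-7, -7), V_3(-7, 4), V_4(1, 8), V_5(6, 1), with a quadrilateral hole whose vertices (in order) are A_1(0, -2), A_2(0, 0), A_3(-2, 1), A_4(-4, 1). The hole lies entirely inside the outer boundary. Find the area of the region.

Outer boundary:
Cross-terms: -42, -77, -60, -47, -26  ⇒  Σ = -252
Area = |Σ|/2 = 126.
Hole:
Apply Gauss's area formula: 2A = Σ (x_i·y_{i+1} − x_{i+1}·y_i), indices taken mod 4.
Σ = (0) + (0) + (2) + (8) = 10
Area = |Σ|/2 = 5.
Net area = 126 − 5 = 121.

121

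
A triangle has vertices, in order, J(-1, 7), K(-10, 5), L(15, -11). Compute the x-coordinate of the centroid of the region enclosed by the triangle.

4/3

Apply the surveyor's formula. First the cross-terms c_i = x_i·y_{i+1} − x_{i+1}·y_i:
  65, 35, 94  ⇒  2A = 194, A = 97.
Then Σ (x_i + x_{i+1})·c_i = 776, so x̄ = 776 / (6·97) = 4/3.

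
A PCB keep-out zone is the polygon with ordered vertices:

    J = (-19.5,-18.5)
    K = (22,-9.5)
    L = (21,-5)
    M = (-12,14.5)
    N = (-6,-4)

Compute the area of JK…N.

547.125

Σ = (592.25) + (89.5) + (244.5) + (135) + (33) = 1094.25
Area = |Σ|/2 = 547.125.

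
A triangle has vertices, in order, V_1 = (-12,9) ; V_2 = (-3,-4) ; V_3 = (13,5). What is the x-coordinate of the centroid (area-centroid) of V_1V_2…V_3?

-2/3

Apply Gauss's area formula. First the cross-terms c_i = x_i·y_{i+1} − x_{i+1}·y_i:
  75, 37, 177  ⇒  2A = 289, A = 144.5.
Then Σ (x_i + x_{i+1})·c_i = -578, so x̄ = -578 / (6·144.5) = -2/3.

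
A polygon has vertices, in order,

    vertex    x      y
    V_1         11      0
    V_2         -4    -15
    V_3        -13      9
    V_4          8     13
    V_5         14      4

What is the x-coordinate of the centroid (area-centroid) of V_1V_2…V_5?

Apply the surveyor's formula. First the cross-terms c_i = x_i·y_{i+1} − x_{i+1}·y_i:
  -165, -231, -241, -150, -44  ⇒  2A = -831, A = -415.5.
Then Σ (x_i + x_{i+1})·c_i = -423, so x̄ = -423 / (6·(-415.5)) = 47/277.

47/277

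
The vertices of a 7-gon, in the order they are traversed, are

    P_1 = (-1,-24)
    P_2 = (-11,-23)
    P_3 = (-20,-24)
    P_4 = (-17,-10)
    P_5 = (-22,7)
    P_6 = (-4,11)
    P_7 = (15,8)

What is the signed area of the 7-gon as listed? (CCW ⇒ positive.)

Apply the surveyor's formula: 2A = Σ (x_i·y_{i+1} − x_{i+1}·y_i), indices taken mod 7.
Σ = (-241) + (-196) + (-208) + (-339) + (-214) + (-197) + (-352) = -1747
Signed area = Σ/2 = -873.5 (negative ⇒ clockwise traversal).

-873.5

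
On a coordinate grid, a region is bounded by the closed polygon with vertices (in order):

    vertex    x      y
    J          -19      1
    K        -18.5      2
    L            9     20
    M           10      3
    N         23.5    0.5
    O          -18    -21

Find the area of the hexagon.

Apply Gauss's area formula: 2A = Σ (x_i·y_{i+1} − x_{i+1}·y_i), indices taken mod 6.
J→K: (-19)(2) − (-18.5)(1) = -19.5
K→L: (-18.5)(20) − (9)(2) = -388
L→M: (9)(3) − (10)(20) = -173
M→N: (10)(0.5) − (23.5)(3) = -65.5
N→O: (23.5)(-21) − (-18)(0.5) = -484.5
O→J: (-18)(1) − (-19)(-21) = -417
Σ = -1547.5
Area = |Σ|/2 = 773.75.

773.75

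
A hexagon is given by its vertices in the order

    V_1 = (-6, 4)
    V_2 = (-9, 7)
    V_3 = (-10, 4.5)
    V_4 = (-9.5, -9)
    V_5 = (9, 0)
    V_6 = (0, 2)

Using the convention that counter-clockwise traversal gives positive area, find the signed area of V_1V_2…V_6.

Apply the surveyor's formula: 2A = Σ (x_i·y_{i+1} − x_{i+1}·y_i), indices taken mod 6.
Cross-terms: -6, 29.5, 132.75, 81, 18, 12  ⇒  Σ = 267.25
Signed area = Σ/2 = 133.625 (positive ⇒ counter-clockwise traversal).

133.625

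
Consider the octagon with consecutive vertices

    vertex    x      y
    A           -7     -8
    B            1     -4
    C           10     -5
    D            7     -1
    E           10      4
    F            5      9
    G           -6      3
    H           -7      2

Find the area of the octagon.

Apply Gauss's area formula: 2A = Σ (x_i·y_{i+1} − x_{i+1}·y_i), indices taken mod 8.
Σ = (36) + (35) + (25) + (38) + (70) + (69) + (9) + (70) = 352
Area = |Σ|/2 = 176.

176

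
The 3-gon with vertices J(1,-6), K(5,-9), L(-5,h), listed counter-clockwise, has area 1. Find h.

-1

The doubled signed area Σ (x_i y_{i+1} − x_{i+1} y_i) is linear in h.
With h=0 it equals 6; the coefficient of h is 4 (from the two edges through L).
So 4·h + 6 = 2·1 = 2 ⇒ h = -1.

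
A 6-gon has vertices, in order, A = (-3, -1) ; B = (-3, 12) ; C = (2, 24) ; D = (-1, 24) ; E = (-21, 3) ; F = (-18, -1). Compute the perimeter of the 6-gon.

78

|AB| = √((0)² + (13)²) = √169 = 13
|BC| = √((5)² + (12)²) = √169 = 13
|CD| = √((-3)² + (0)²) = √9 = 3
|DE| = √((-20)² + (-21)²) = √841 = 29
|EF| = √((3)² + (-4)²) = √25 = 5
|FA| = √((15)² + (0)²) = √225 = 15
Perimeter = 13 + 13 + 3 + 29 + 5 + 15 = 78.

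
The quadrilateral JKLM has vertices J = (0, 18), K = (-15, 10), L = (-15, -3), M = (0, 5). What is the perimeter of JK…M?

|JK| = √((-15)² + (-8)²) = √289 = 17
|KL| = √((0)² + (-13)²) = √169 = 13
|LM| = √((15)² + (8)²) = √289 = 17
|MJ| = √((0)² + (13)²) = √169 = 13
Perimeter = 17 + 13 + 17 + 13 = 60.

60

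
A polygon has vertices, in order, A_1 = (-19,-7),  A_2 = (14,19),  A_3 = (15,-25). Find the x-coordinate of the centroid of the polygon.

10/3

Apply Gauss's area formula. First the cross-terms c_i = x_i·y_{i+1} − x_{i+1}·y_i:
  -263, -635, -580  ⇒  2A = -1478, A = -739.
Then Σ (x_i + x_{i+1})·c_i = -14780, so x̄ = -14780 / (6·(-739)) = 10/3.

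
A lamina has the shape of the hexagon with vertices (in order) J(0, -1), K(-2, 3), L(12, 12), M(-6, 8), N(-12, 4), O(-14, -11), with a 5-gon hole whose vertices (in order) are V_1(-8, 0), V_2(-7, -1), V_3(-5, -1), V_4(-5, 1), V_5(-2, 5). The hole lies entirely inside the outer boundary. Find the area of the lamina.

Outer boundary:
Apply Gauss's area formula: 2A = Σ (x_i·y_{i+1} − x_{i+1}·y_i), indices taken mod 6.
Cross-terms: -2, -60, 168, 72, 188, 14  ⇒  Σ = 380
Area = |Σ|/2 = 190.
Hole:
Apply Gauss's area formula: 2A = Σ (x_i·y_{i+1} − x_{i+1}·y_i), indices taken mod 5.
Σ = (8) + (2) + (-10) + (-23) + (40) = 17
Area = |Σ|/2 = 8.5.
Net area = 190 − 8.5 = 181.5.

181.5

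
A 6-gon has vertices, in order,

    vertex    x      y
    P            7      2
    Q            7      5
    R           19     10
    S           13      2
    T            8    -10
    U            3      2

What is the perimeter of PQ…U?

56

|PQ| = √((0)² + (3)²) = √9 = 3
|QR| = √((12)² + (5)²) = √169 = 13
|RS| = √((-6)² + (-8)²) = √100 = 10
|ST| = √((-5)² + (-12)²) = √169 = 13
|TU| = √((-5)² + (12)²) = √169 = 13
|UP| = √((4)² + (0)²) = √16 = 4
Perimeter = 3 + 13 + 10 + 13 + 13 + 4 = 56.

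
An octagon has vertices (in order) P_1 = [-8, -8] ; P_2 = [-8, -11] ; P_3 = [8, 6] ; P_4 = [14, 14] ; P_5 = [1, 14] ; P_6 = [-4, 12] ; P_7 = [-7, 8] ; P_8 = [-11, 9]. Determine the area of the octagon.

289.5

P_1→P_2: (-8)(-11) − (-8)(-8) = 24
P_2→P_3: (-8)(6) − (8)(-11) = 40
P_3→P_4: (8)(14) − (14)(6) = 28
P_4→P_5: (14)(14) − (1)(14) = 182
P_5→P_6: (1)(12) − (-4)(14) = 68
P_6→P_7: (-4)(8) − (-7)(12) = 52
P_7→P_8: (-7)(9) − (-11)(8) = 25
P_8→P_1: (-11)(-8) − (-8)(9) = 160
Σ = 579
Area = |Σ|/2 = 289.5.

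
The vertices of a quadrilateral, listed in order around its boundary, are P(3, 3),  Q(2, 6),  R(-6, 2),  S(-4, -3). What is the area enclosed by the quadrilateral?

Apply the shoelace formula: 2A = Σ (x_i·y_{i+1} − x_{i+1}·y_i), indices taken mod 4.
Σ = (12) + (40) + (26) + (-3) = 75
Area = |Σ|/2 = 37.5.

37.5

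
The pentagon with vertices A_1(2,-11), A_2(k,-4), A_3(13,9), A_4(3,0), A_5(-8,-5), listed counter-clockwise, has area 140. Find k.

The doubled signed area Σ (x_i y_{i+1} − x_{i+1} y_i) is linear in k.
With k=0 it equals 100; the coefficient of k is 20 (from the two edges through A_2).
So 20·k + 100 = 2·140 = 280 ⇒ k = 9.

9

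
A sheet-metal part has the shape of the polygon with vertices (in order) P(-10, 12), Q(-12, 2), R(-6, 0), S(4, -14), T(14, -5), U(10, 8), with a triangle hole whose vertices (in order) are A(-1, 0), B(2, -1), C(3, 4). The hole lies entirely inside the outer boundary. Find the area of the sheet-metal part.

371

Outer boundary:
Σ = (124) + (12) + (84) + (176) + (162) + (200) = 758
Area = |Σ|/2 = 379.
Hole:
Σ = (1) + (11) + (4) = 16
Area = |Σ|/2 = 8.
Net area = 379 − 8 = 371.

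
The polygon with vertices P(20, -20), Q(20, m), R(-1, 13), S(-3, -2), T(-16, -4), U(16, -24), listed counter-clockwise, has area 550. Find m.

Write out the shoelace sum; only the two edges meeting at Q involve m:
2·Area = [(20·m − 20·(-20)) + (20·13 − (-1)·m)] + 629
       = 21·m + 1289 = 1100
⇒ m = -9.

-9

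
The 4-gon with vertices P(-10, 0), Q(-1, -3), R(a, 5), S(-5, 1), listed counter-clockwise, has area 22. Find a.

The doubled signed area Σ (x_i y_{i+1} − x_{i+1} y_i) is linear in a.
With a=0 it equals 60; the coefficient of a is 4 (from the two edges through R).
So 4·a + 60 = 2·22 = 44 ⇒ a = -4.

-4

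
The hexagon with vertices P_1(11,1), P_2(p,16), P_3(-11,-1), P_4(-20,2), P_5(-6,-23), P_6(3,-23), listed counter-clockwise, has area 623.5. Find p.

-1

Write out the shoelace sum; only the two edges meeting at P_2 involve p:
2·Area = [(11·16 − p·1) + (p·(-1) − (-11)·16)] + 893
       = -2·p + 1245 = 1247
⇒ p = -1.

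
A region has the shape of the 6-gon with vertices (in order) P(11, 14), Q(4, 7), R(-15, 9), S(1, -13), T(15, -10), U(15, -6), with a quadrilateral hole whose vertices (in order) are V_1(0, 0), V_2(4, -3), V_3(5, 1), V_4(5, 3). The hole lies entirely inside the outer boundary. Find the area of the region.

Outer boundary:
Apply the shoelace (surveyor's) formula: 2A = Σ (x_i·y_{i+1} − x_{i+1}·y_i), indices taken mod 6.
P→Q: (11)(7) − (4)(14) = 21
Q→R: (4)(9) − (-15)(7) = 141
R→S: (-15)(-13) − (1)(9) = 186
S→T: (1)(-10) − (15)(-13) = 185
T→U: (15)(-6) − (15)(-10) = 60
U→P: (15)(14) − (11)(-6) = 276
Σ = 869
Area = |Σ|/2 = 434.5.
Hole:
Apply the shoelace formula: 2A = Σ (x_i·y_{i+1} − x_{i+1}·y_i), indices taken mod 4.
Cross-terms: 0, 19, 10, 0  ⇒  Σ = 29
Area = |Σ|/2 = 14.5.
Net area = 434.5 − 14.5 = 420.

420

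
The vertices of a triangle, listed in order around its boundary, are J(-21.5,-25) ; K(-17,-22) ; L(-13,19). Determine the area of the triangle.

Apply Gauss's area formula: 2A = Σ (x_i·y_{i+1} − x_{i+1}·y_i), indices taken mod 3.
Σ = (48) + (-609) + (733.5) = 172.5
Area = |Σ|/2 = 86.25.

86.25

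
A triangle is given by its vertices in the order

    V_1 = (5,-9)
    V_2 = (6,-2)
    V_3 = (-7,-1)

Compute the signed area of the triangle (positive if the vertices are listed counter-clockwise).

Apply Gauss's area formula: 2A = Σ (x_i·y_{i+1} − x_{i+1}·y_i), indices taken mod 3.
Cross-terms: 44, -20, 68  ⇒  Σ = 92
Signed area = Σ/2 = 46 (positive ⇒ counter-clockwise traversal).

46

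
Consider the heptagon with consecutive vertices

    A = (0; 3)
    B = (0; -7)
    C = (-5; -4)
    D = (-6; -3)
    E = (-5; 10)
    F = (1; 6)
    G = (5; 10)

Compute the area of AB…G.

Apply the surveyor's formula: 2A = Σ (x_i·y_{i+1} − x_{i+1}·y_i), indices taken mod 7.
Σ = (0) + (-35) + (-9) + (-75) + (-40) + (-20) + (15) = -164
Area = |Σ|/2 = 82.

82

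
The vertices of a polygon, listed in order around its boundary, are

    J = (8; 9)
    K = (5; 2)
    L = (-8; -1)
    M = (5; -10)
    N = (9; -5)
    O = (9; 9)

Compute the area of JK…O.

Apply the shoelace formula: 2A = Σ (x_i·y_{i+1} − x_{i+1}·y_i), indices taken mod 6.
Σ = (-29) + (11) + (85) + (65) + (126) + (9) = 267
Area = |Σ|/2 = 133.5.

133.5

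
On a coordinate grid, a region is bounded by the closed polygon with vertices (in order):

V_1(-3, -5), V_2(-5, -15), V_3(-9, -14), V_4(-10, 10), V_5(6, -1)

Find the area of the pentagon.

179

Apply the shoelace (surveyor's) formula: 2A = Σ (x_i·y_{i+1} − x_{i+1}·y_i), indices taken mod 5.
Cross-terms: 20, -65, -230, -50, -33  ⇒  Σ = -358
Area = |Σ|/2 = 179.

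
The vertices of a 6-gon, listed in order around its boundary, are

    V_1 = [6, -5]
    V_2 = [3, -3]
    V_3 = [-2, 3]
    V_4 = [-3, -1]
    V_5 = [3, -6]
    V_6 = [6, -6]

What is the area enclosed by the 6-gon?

V_1→V_2: (6)(-3) − (3)(-5) = -3
V_2→V_3: (3)(3) − (-2)(-3) = 3
V_3→V_4: (-2)(-1) − (-3)(3) = 11
V_4→V_5: (-3)(-6) − (3)(-1) = 21
V_5→V_6: (3)(-6) − (6)(-6) = 18
V_6→V_1: (6)(-5) − (6)(-6) = 6
Σ = 56
Area = |Σ|/2 = 28.

28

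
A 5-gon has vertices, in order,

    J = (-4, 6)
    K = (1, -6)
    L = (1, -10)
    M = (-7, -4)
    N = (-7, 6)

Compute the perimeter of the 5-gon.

|JK| = √((5)² + (-12)²) = √169 = 13
|KL| = √((0)² + (-4)²) = √16 = 4
|LM| = √((-8)² + (6)²) = √100 = 10
|MN| = √((0)² + (10)²) = √100 = 10
|NJ| = √((3)² + (0)²) = √9 = 3
Perimeter = 13 + 4 + 10 + 10 + 3 = 40.

40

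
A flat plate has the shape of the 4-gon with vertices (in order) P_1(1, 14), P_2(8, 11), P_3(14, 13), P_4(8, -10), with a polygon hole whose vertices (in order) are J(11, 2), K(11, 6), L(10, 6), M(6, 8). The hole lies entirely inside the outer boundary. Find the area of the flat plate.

127.5

Outer boundary:
Σ = (-101) + (-50) + (-244) + (122) = -273
Area = |Σ|/2 = 136.5.
Hole:
Σ = (44) + (6) + (44) + (-76) = 18
Area = |Σ|/2 = 9.
Net area = 136.5 − 9 = 127.5.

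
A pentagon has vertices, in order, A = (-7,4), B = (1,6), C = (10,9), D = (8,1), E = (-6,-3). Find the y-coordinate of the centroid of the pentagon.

Apply the shoelace formula. First the cross-terms c_i = x_i·y_{i+1} − x_{i+1}·y_i:
  -46, -51, -62, -18, -45  ⇒  2A = -222, A = -111.
Then Σ (y_i + y_{i+1})·c_i = -1854, so ȳ = -1854 / (6·(-111)) = 103/37.

103/37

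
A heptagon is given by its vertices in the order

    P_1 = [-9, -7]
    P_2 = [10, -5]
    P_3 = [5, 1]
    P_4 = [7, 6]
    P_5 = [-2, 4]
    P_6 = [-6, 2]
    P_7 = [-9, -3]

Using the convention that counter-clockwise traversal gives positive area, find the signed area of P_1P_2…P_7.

Apply the shoelace formula: 2A = Σ (x_i·y_{i+1} − x_{i+1}·y_i), indices taken mod 7.
Σ = (115) + (35) + (23) + (40) + (20) + (36) + (36) = 305
Signed area = Σ/2 = 152.5 (positive ⇒ counter-clockwise traversal).

152.5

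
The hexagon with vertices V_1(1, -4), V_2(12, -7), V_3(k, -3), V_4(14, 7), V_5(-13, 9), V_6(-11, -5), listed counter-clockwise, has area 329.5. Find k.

Write out the shoelace sum; only the two edges meeting at V_3 involve k:
2·Area = [(12·(-3) − k·(-7)) + (k·7 − 14·(-3))] + 471
       = 14·k + 477 = 659
⇒ k = 13.

13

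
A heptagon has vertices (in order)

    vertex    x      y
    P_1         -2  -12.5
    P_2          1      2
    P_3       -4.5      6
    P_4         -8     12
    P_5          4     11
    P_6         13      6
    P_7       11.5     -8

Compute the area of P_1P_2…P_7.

285.125

Σ = (8.5) + (15) + (-6) + (-136) + (-119) + (-173) + (-159.75) = -570.25
Area = |Σ|/2 = 285.125.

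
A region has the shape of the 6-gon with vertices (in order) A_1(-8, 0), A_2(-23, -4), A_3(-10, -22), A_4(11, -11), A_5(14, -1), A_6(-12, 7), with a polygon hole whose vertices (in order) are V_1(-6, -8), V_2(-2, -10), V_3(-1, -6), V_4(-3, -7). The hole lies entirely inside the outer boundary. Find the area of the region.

559

Outer boundary:
Apply the shoelace (surveyor's) formula: 2A = Σ (x_i·y_{i+1} − x_{i+1}·y_i), indices taken mod 6.
Cross-terms: 32, 466, 352, 143, 86, 56  ⇒  Σ = 1135
Area = |Σ|/2 = 567.5.
Hole:
Apply the surveyor's formula: 2A = Σ (x_i·y_{i+1} − x_{i+1}·y_i), indices taken mod 4.
Cross-terms: 44, 2, -11, -18  ⇒  Σ = 17
Area = |Σ|/2 = 8.5.
Net area = 567.5 − 8.5 = 559.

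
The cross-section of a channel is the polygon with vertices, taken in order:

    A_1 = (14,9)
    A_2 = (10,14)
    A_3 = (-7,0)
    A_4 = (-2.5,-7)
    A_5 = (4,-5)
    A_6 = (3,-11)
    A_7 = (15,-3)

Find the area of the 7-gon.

298.75

Apply Gauss's area formula: 2A = Σ (x_i·y_{i+1} − x_{i+1}·y_i), indices taken mod 7.
Σ = (106) + (98) + (49) + (40.5) + (-29) + (156) + (177) = 597.5
Area = |Σ|/2 = 298.75.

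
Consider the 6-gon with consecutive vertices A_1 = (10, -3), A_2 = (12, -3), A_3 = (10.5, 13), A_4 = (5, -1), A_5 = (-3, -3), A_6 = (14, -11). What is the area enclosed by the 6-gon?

Apply the surveyor's formula: 2A = Σ (x_i·y_{i+1} − x_{i+1}·y_i), indices taken mod 6.
A_1→A_2: (10)(-3) − (12)(-3) = 6
A_2→A_3: (12)(13) − (10.5)(-3) = 187.5
A_3→A_4: (10.5)(-1) − (5)(13) = -75.5
A_4→A_5: (5)(-3) − (-3)(-1) = -18
A_5→A_6: (-3)(-11) − (14)(-3) = 75
A_6→A_1: (14)(-3) − (10)(-11) = 68
Σ = 243
Area = |Σ|/2 = 121.5.

121.5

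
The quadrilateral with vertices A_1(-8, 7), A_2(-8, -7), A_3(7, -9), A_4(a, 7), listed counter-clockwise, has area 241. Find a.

9

The doubled signed area Σ (x_i y_{i+1} − x_{i+1} y_i) is linear in a.
With a=0 it equals 338; the coefficient of a is 16 (from the two edges through A_4).
So 16·a + 338 = 2·241 = 482 ⇒ a = 9.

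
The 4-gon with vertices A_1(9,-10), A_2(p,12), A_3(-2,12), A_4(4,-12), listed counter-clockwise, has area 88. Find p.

0

The doubled signed area Σ (x_i y_{i+1} − x_{i+1} y_i) is linear in p.
With p=0 it equals 176; the coefficient of p is 22 (from the two edges through A_2).
So 22·p + 176 = 2·88 = 176 ⇒ p = 0.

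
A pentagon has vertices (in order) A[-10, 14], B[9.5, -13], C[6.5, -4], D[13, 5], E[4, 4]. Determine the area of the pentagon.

128

Apply the surveyor's formula: 2A = Σ (x_i·y_{i+1} − x_{i+1}·y_i), indices taken mod 5.
Σ = (-3) + (46.5) + (84.5) + (32) + (96) = 256
Area = |Σ|/2 = 128.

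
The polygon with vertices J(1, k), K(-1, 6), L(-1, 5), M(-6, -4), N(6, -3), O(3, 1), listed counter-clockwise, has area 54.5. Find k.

3

The doubled signed area Σ (x_i y_{i+1} − x_{i+1} y_i) is linear in k.
With k=0 it equals 97; the coefficient of k is 4 (from the two edges through J).
So 4·k + 97 = 2·54.5 = 109 ⇒ k = 3.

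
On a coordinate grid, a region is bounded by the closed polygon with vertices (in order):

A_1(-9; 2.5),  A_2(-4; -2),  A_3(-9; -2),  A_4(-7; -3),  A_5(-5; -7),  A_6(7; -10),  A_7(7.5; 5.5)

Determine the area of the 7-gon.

Apply the shoelace (surveyor's) formula: 2A = Σ (x_i·y_{i+1} − x_{i+1}·y_i), indices taken mod 7.
Σ = (28) + (-10) + (13) + (34) + (99) + (113.5) + (68.25) = 345.75
Area = |Σ|/2 = 172.875.

172.875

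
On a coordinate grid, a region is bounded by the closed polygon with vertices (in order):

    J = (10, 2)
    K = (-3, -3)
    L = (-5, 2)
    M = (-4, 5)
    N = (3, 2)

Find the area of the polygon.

Σ = (-24) + (-21) + (-17) + (-23) + (-14) = -99
Area = |Σ|/2 = 49.5.

49.5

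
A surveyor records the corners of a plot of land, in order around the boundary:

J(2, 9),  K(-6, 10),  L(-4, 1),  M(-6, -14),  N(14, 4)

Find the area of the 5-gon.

J→K: (2)(10) − (-6)(9) = 74
K→L: (-6)(1) − (-4)(10) = 34
L→M: (-4)(-14) − (-6)(1) = 62
M→N: (-6)(4) − (14)(-14) = 172
N→J: (14)(9) − (2)(4) = 118
Σ = 460
Area = |Σ|/2 = 230.

230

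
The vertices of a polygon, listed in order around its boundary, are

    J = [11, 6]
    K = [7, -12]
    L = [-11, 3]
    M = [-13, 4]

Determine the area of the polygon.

206

Cross-terms: -174, -111, -5, -122  ⇒  Σ = -412
Area = |Σ|/2 = 206.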